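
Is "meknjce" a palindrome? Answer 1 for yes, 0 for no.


Input: meknjce
Reversed: ecjnkem
  Compare pos 0 ('m') with pos 6 ('e'): MISMATCH
  Compare pos 1 ('e') with pos 5 ('c'): MISMATCH
  Compare pos 2 ('k') with pos 4 ('j'): MISMATCH
Result: not a palindrome

0


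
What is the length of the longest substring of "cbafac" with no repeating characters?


Input: "cbafac"
Sliding window (track last position of each char):
  Position 0 ('c'): window [0,0] length 1 -- new best
  Position 1 ('b'): window [0,1] length 2 -- new best
  Position 2 ('a'): window [0,2] length 3 -- new best
  Position 3 ('f'): window [0,3] length 4 -- new best
  Position 4 ('a'): repeat (last at 2), move window start to 3
  Position 4 ('a'): window [3,4] length 2
  Position 5 ('c'): window [3,5] length 3
Longest substring with no repeats: "cbaf" with length 4

4


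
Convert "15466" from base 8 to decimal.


Input: "15466" in base 8
Positional expansion:
  Digit '1' (value 1) x 8^4 = 4096
  Digit '5' (value 5) x 8^3 = 2560
  Digit '4' (value 4) x 8^2 = 256
  Digit '6' (value 6) x 8^1 = 48
  Digit '6' (value 6) x 8^0 = 6
Sum = 6966

6966


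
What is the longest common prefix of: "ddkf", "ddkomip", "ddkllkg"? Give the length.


Words: ddkf, ddkomip, ddkllkg
  Position 0: all 'd' => match
  Position 1: all 'd' => match
  Position 2: all 'k' => match
  Position 3: ('f', 'o', 'l') => mismatch, stop
LCP = "ddk" (length 3)

3


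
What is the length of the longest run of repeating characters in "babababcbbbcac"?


Input: "babababcbbbcac"
Scanning for longest run:
  Position 1 ('a'): new char, reset run to 1
  Position 2 ('b'): new char, reset run to 1
  Position 3 ('a'): new char, reset run to 1
  Position 4 ('b'): new char, reset run to 1
  Position 5 ('a'): new char, reset run to 1
  Position 6 ('b'): new char, reset run to 1
  Position 7 ('c'): new char, reset run to 1
  Position 8 ('b'): new char, reset run to 1
  Position 9 ('b'): continues run of 'b', length=2
  Position 10 ('b'): continues run of 'b', length=3
  Position 11 ('c'): new char, reset run to 1
  Position 12 ('a'): new char, reset run to 1
  Position 13 ('c'): new char, reset run to 1
Longest run: 'b' with length 3

3


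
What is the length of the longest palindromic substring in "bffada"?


Input: "bffada"
Checking substrings for palindromes:
  [3:6] "ada" (len 3) => palindrome
  [1:3] "ff" (len 2) => palindrome
Longest palindromic substring: "ada" with length 3

3


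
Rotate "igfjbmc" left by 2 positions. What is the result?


Input: "igfjbmc", rotate left by 2
First 2 characters: "ig"
Remaining characters: "fjbmc"
Concatenate remaining + first: "fjbmc" + "ig" = "fjbmcig"

fjbmcig


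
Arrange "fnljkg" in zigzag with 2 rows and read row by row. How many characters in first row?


Zigzag "fnljkg" into 2 rows:
Placing characters:
  'f' => row 0
  'n' => row 1
  'l' => row 0
  'j' => row 1
  'k' => row 0
  'g' => row 1
Rows:
  Row 0: "flk"
  Row 1: "njg"
First row length: 3

3


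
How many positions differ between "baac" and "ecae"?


Comparing "baac" and "ecae" position by position:
  Position 0: 'b' vs 'e' => DIFFER
  Position 1: 'a' vs 'c' => DIFFER
  Position 2: 'a' vs 'a' => same
  Position 3: 'c' vs 'e' => DIFFER
Positions that differ: 3

3


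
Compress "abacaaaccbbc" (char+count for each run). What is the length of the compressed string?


Input: abacaaaccbbc
Runs:
  'a' x 1 => "a1"
  'b' x 1 => "b1"
  'a' x 1 => "a1"
  'c' x 1 => "c1"
  'a' x 3 => "a3"
  'c' x 2 => "c2"
  'b' x 2 => "b2"
  'c' x 1 => "c1"
Compressed: "a1b1a1c1a3c2b2c1"
Compressed length: 16

16


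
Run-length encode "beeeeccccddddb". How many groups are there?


Input: beeeeccccddddb
Scanning for consecutive runs:
  Group 1: 'b' x 1 (positions 0-0)
  Group 2: 'e' x 4 (positions 1-4)
  Group 3: 'c' x 4 (positions 5-8)
  Group 4: 'd' x 4 (positions 9-12)
  Group 5: 'b' x 1 (positions 13-13)
Total groups: 5

5


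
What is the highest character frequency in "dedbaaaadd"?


Input: dedbaaaadd
Character counts:
  'a': 4
  'b': 1
  'd': 4
  'e': 1
Maximum frequency: 4

4


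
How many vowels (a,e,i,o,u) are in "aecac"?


Input: aecac
Checking each character:
  'a' at position 0: vowel (running total: 1)
  'e' at position 1: vowel (running total: 2)
  'c' at position 2: consonant
  'a' at position 3: vowel (running total: 3)
  'c' at position 4: consonant
Total vowels: 3

3


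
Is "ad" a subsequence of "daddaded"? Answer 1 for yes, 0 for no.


Check if "ad" is a subsequence of "daddaded"
Greedy scan:
  Position 0 ('d'): no match needed
  Position 1 ('a'): matches sub[0] = 'a'
  Position 2 ('d'): matches sub[1] = 'd'
  Position 3 ('d'): no match needed
  Position 4 ('a'): no match needed
  Position 5 ('d'): no match needed
  Position 6 ('e'): no match needed
  Position 7 ('d'): no match needed
All 2 characters matched => is a subsequence

1


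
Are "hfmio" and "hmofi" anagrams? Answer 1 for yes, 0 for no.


Strings: "hfmio", "hmofi"
Sorted first:  fhimo
Sorted second: fhimo
Sorted forms match => anagrams

1


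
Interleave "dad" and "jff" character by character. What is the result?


Interleaving "dad" and "jff":
  Position 0: 'd' from first, 'j' from second => "dj"
  Position 1: 'a' from first, 'f' from second => "af"
  Position 2: 'd' from first, 'f' from second => "df"
Result: djafdf

djafdf


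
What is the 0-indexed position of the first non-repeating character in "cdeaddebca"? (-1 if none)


Input: cdeaddebca
Character frequencies:
  'a': 2
  'b': 1
  'c': 2
  'd': 3
  'e': 2
Scanning left to right for freq == 1:
  Position 0 ('c'): freq=2, skip
  Position 1 ('d'): freq=3, skip
  Position 2 ('e'): freq=2, skip
  Position 3 ('a'): freq=2, skip
  Position 4 ('d'): freq=3, skip
  Position 5 ('d'): freq=3, skip
  Position 6 ('e'): freq=2, skip
  Position 7 ('b'): unique! => answer = 7

7


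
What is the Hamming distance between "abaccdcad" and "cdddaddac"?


Comparing "abaccdcad" and "cdddaddac" position by position:
  Position 0: 'a' vs 'c' => differ
  Position 1: 'b' vs 'd' => differ
  Position 2: 'a' vs 'd' => differ
  Position 3: 'c' vs 'd' => differ
  Position 4: 'c' vs 'a' => differ
  Position 5: 'd' vs 'd' => same
  Position 6: 'c' vs 'd' => differ
  Position 7: 'a' vs 'a' => same
  Position 8: 'd' vs 'c' => differ
Total differences (Hamming distance): 7

7


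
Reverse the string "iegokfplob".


Input: iegokfplob
Reading characters right to left:
  Position 9: 'b'
  Position 8: 'o'
  Position 7: 'l'
  Position 6: 'p'
  Position 5: 'f'
  Position 4: 'k'
  Position 3: 'o'
  Position 2: 'g'
  Position 1: 'e'
  Position 0: 'i'
Reversed: bolpfkogei

bolpfkogei


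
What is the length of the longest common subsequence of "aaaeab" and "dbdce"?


LCS of "aaaeab" and "dbdce"
DP table:
           d    b    d    c    e
      0    0    0    0    0    0
  a   0    0    0    0    0    0
  a   0    0    0    0    0    0
  a   0    0    0    0    0    0
  e   0    0    0    0    0    1
  a   0    0    0    0    0    1
  b   0    0    1    1    1    1
LCS length = dp[6][5] = 1

1


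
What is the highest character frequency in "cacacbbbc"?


Input: cacacbbbc
Character counts:
  'a': 2
  'b': 3
  'c': 4
Maximum frequency: 4

4


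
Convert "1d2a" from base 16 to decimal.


Input: "1d2a" in base 16
Positional expansion:
  Digit '1' (value 1) x 16^3 = 4096
  Digit 'd' (value 13) x 16^2 = 3328
  Digit '2' (value 2) x 16^1 = 32
  Digit 'a' (value 10) x 16^0 = 10
Sum = 7466

7466


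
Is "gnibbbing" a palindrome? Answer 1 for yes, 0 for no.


Input: gnibbbing
Reversed: gnibbbing
  Compare pos 0 ('g') with pos 8 ('g'): match
  Compare pos 1 ('n') with pos 7 ('n'): match
  Compare pos 2 ('i') with pos 6 ('i'): match
  Compare pos 3 ('b') with pos 5 ('b'): match
Result: palindrome

1


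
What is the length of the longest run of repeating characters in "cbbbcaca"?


Input: "cbbbcaca"
Scanning for longest run:
  Position 1 ('b'): new char, reset run to 1
  Position 2 ('b'): continues run of 'b', length=2
  Position 3 ('b'): continues run of 'b', length=3
  Position 4 ('c'): new char, reset run to 1
  Position 5 ('a'): new char, reset run to 1
  Position 6 ('c'): new char, reset run to 1
  Position 7 ('a'): new char, reset run to 1
Longest run: 'b' with length 3

3


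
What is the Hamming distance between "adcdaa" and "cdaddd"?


Comparing "adcdaa" and "cdaddd" position by position:
  Position 0: 'a' vs 'c' => differ
  Position 1: 'd' vs 'd' => same
  Position 2: 'c' vs 'a' => differ
  Position 3: 'd' vs 'd' => same
  Position 4: 'a' vs 'd' => differ
  Position 5: 'a' vs 'd' => differ
Total differences (Hamming distance): 4

4


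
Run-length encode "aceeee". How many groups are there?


Input: aceeee
Scanning for consecutive runs:
  Group 1: 'a' x 1 (positions 0-0)
  Group 2: 'c' x 1 (positions 1-1)
  Group 3: 'e' x 4 (positions 2-5)
Total groups: 3

3


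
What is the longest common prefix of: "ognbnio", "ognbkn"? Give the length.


Words: ognbnio, ognbkn
  Position 0: all 'o' => match
  Position 1: all 'g' => match
  Position 2: all 'n' => match
  Position 3: all 'b' => match
  Position 4: ('n', 'k') => mismatch, stop
LCP = "ognb" (length 4)

4


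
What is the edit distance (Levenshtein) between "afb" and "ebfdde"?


Computing edit distance: "afb" -> "ebfdde"
DP table:
           e    b    f    d    d    e
      0    1    2    3    4    5    6
  a   1    1    2    3    4    5    6
  f   2    2    2    2    3    4    5
  b   3    3    2    3    3    4    5
Edit distance = dp[3][6] = 5

5


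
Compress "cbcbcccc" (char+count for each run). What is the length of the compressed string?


Input: cbcbcccc
Runs:
  'c' x 1 => "c1"
  'b' x 1 => "b1"
  'c' x 1 => "c1"
  'b' x 1 => "b1"
  'c' x 4 => "c4"
Compressed: "c1b1c1b1c4"
Compressed length: 10

10


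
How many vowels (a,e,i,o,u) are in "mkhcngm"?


Input: mkhcngm
Checking each character:
  'm' at position 0: consonant
  'k' at position 1: consonant
  'h' at position 2: consonant
  'c' at position 3: consonant
  'n' at position 4: consonant
  'g' at position 5: consonant
  'm' at position 6: consonant
Total vowels: 0

0


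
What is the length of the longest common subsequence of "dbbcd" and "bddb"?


LCS of "dbbcd" and "bddb"
DP table:
           b    d    d    b
      0    0    0    0    0
  d   0    0    1    1    1
  b   0    1    1    1    2
  b   0    1    1    1    2
  c   0    1    1    1    2
  d   0    1    2    2    2
LCS length = dp[5][4] = 2

2


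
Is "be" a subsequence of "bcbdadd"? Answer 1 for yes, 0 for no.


Check if "be" is a subsequence of "bcbdadd"
Greedy scan:
  Position 0 ('b'): matches sub[0] = 'b'
  Position 1 ('c'): no match needed
  Position 2 ('b'): no match needed
  Position 3 ('d'): no match needed
  Position 4 ('a'): no match needed
  Position 5 ('d'): no match needed
  Position 6 ('d'): no match needed
Only matched 1/2 characters => not a subsequence

0


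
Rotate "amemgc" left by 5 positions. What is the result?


Input: "amemgc", rotate left by 5
First 5 characters: "amemg"
Remaining characters: "c"
Concatenate remaining + first: "c" + "amemg" = "camemg"

camemg


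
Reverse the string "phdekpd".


Input: phdekpd
Reading characters right to left:
  Position 6: 'd'
  Position 5: 'p'
  Position 4: 'k'
  Position 3: 'e'
  Position 2: 'd'
  Position 1: 'h'
  Position 0: 'p'
Reversed: dpkedhp

dpkedhp


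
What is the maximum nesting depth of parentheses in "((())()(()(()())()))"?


Input: "((())()(()(()())()))"
Tracking depth:
  Position 0 '(': depth becomes 1
  Position 1 '(': depth becomes 2
  Position 2 '(': depth becomes 3
  Position 3 ')': depth becomes 2
  Position 4 ')': depth becomes 1
  Position 5 '(': depth becomes 2
  Position 6 ')': depth becomes 1
  Position 7 '(': depth becomes 2
  Position 8 '(': depth becomes 3
  Position 9 ')': depth becomes 2
  Position 10 '(': depth becomes 3
  Position 11 '(': depth becomes 4
  Position 12 ')': depth becomes 3
  Position 13 '(': depth becomes 4
  Position 14 ')': depth becomes 3
  Position 15 ')': depth becomes 2
  Position 16 '(': depth becomes 3
  Position 17 ')': depth becomes 2
  Position 18 ')': depth becomes 1
  Position 19 ')': depth becomes 0
Maximum depth reached: 4

4


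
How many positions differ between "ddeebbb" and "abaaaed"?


Comparing "ddeebbb" and "abaaaed" position by position:
  Position 0: 'd' vs 'a' => DIFFER
  Position 1: 'd' vs 'b' => DIFFER
  Position 2: 'e' vs 'a' => DIFFER
  Position 3: 'e' vs 'a' => DIFFER
  Position 4: 'b' vs 'a' => DIFFER
  Position 5: 'b' vs 'e' => DIFFER
  Position 6: 'b' vs 'd' => DIFFER
Positions that differ: 7

7


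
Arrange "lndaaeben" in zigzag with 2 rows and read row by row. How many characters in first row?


Zigzag "lndaaeben" into 2 rows:
Placing characters:
  'l' => row 0
  'n' => row 1
  'd' => row 0
  'a' => row 1
  'a' => row 0
  'e' => row 1
  'b' => row 0
  'e' => row 1
  'n' => row 0
Rows:
  Row 0: "ldabn"
  Row 1: "naee"
First row length: 5

5


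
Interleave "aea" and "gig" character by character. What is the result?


Interleaving "aea" and "gig":
  Position 0: 'a' from first, 'g' from second => "ag"
  Position 1: 'e' from first, 'i' from second => "ei"
  Position 2: 'a' from first, 'g' from second => "ag"
Result: ageiag

ageiag


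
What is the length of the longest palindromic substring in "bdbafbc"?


Input: "bdbafbc"
Checking substrings for palindromes:
  [0:3] "bdb" (len 3) => palindrome
Longest palindromic substring: "bdb" with length 3

3


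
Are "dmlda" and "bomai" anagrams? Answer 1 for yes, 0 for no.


Strings: "dmlda", "bomai"
Sorted first:  addlm
Sorted second: abimo
Differ at position 1: 'd' vs 'b' => not anagrams

0


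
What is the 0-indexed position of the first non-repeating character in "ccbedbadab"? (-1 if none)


Input: ccbedbadab
Character frequencies:
  'a': 2
  'b': 3
  'c': 2
  'd': 2
  'e': 1
Scanning left to right for freq == 1:
  Position 0 ('c'): freq=2, skip
  Position 1 ('c'): freq=2, skip
  Position 2 ('b'): freq=3, skip
  Position 3 ('e'): unique! => answer = 3

3


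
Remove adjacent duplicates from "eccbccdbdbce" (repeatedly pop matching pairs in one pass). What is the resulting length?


Input: eccbccdbdbce
Stack-based adjacent duplicate removal:
  Read 'e': push. Stack: e
  Read 'c': push. Stack: ec
  Read 'c': matches stack top 'c' => pop. Stack: e
  Read 'b': push. Stack: eb
  Read 'c': push. Stack: ebc
  Read 'c': matches stack top 'c' => pop. Stack: eb
  Read 'd': push. Stack: ebd
  Read 'b': push. Stack: ebdb
  Read 'd': push. Stack: ebdbd
  Read 'b': push. Stack: ebdbdb
  Read 'c': push. Stack: ebdbdbc
  Read 'e': push. Stack: ebdbdbce
Final stack: "ebdbdbce" (length 8)

8


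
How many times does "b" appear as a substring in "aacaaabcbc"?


Searching for "b" in "aacaaabcbc"
Scanning each position:
  Position 0: "a" => no
  Position 1: "a" => no
  Position 2: "c" => no
  Position 3: "a" => no
  Position 4: "a" => no
  Position 5: "a" => no
  Position 6: "b" => MATCH
  Position 7: "c" => no
  Position 8: "b" => MATCH
  Position 9: "c" => no
Total occurrences: 2

2


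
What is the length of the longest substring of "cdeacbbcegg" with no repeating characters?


Input: "cdeacbbcegg"
Sliding window (track last position of each char):
  Position 0 ('c'): window [0,0] length 1 -- new best
  Position 1 ('d'): window [0,1] length 2 -- new best
  Position 2 ('e'): window [0,2] length 3 -- new best
  Position 3 ('a'): window [0,3] length 4 -- new best
  Position 4 ('c'): repeat (last at 0), move window start to 1
  Position 4 ('c'): window [1,4] length 4
  Position 5 ('b'): window [1,5] length 5 -- new best
  Position 6 ('b'): repeat (last at 5), move window start to 6
  Position 6 ('b'): window [6,6] length 1
  Position 7 ('c'): window [6,7] length 2
  Position 8 ('e'): window [6,8] length 3
  Position 9 ('g'): window [6,9] length 4
  Position 10 ('g'): repeat (last at 9), move window start to 10
  Position 10 ('g'): window [10,10] length 1
Longest substring with no repeats: "deacb" with length 5

5


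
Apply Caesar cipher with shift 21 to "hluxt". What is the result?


Caesar cipher: shift "hluxt" by 21
  'h' (pos 7) + 21 = pos 2 = 'c'
  'l' (pos 11) + 21 = pos 6 = 'g'
  'u' (pos 20) + 21 = pos 15 = 'p'
  'x' (pos 23) + 21 = pos 18 = 's'
  't' (pos 19) + 21 = pos 14 = 'o'
Result: cgpso

cgpso


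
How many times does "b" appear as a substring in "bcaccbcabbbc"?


Searching for "b" in "bcaccbcabbbc"
Scanning each position:
  Position 0: "b" => MATCH
  Position 1: "c" => no
  Position 2: "a" => no
  Position 3: "c" => no
  Position 4: "c" => no
  Position 5: "b" => MATCH
  Position 6: "c" => no
  Position 7: "a" => no
  Position 8: "b" => MATCH
  Position 9: "b" => MATCH
  Position 10: "b" => MATCH
  Position 11: "c" => no
Total occurrences: 5

5


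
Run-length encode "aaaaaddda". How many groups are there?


Input: aaaaaddda
Scanning for consecutive runs:
  Group 1: 'a' x 5 (positions 0-4)
  Group 2: 'd' x 3 (positions 5-7)
  Group 3: 'a' x 1 (positions 8-8)
Total groups: 3

3


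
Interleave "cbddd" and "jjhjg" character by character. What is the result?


Interleaving "cbddd" and "jjhjg":
  Position 0: 'c' from first, 'j' from second => "cj"
  Position 1: 'b' from first, 'j' from second => "bj"
  Position 2: 'd' from first, 'h' from second => "dh"
  Position 3: 'd' from first, 'j' from second => "dj"
  Position 4: 'd' from first, 'g' from second => "dg"
Result: cjbjdhdjdg

cjbjdhdjdg


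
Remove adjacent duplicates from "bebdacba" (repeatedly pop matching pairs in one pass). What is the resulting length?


Input: bebdacba
Stack-based adjacent duplicate removal:
  Read 'b': push. Stack: b
  Read 'e': push. Stack: be
  Read 'b': push. Stack: beb
  Read 'd': push. Stack: bebd
  Read 'a': push. Stack: bebda
  Read 'c': push. Stack: bebdac
  Read 'b': push. Stack: bebdacb
  Read 'a': push. Stack: bebdacba
Final stack: "bebdacba" (length 8)

8


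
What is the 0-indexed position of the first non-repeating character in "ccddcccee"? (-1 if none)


Input: ccddcccee
Character frequencies:
  'c': 5
  'd': 2
  'e': 2
Scanning left to right for freq == 1:
  Position 0 ('c'): freq=5, skip
  Position 1 ('c'): freq=5, skip
  Position 2 ('d'): freq=2, skip
  Position 3 ('d'): freq=2, skip
  Position 4 ('c'): freq=5, skip
  Position 5 ('c'): freq=5, skip
  Position 6 ('c'): freq=5, skip
  Position 7 ('e'): freq=2, skip
  Position 8 ('e'): freq=2, skip
  No unique character found => answer = -1

-1


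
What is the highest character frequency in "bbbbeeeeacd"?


Input: bbbbeeeeacd
Character counts:
  'a': 1
  'b': 4
  'c': 1
  'd': 1
  'e': 4
Maximum frequency: 4

4


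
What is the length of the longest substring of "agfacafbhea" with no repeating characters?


Input: "agfacafbhea"
Sliding window (track last position of each char):
  Position 0 ('a'): window [0,0] length 1 -- new best
  Position 1 ('g'): window [0,1] length 2 -- new best
  Position 2 ('f'): window [0,2] length 3 -- new best
  Position 3 ('a'): repeat (last at 0), move window start to 1
  Position 3 ('a'): window [1,3] length 3
  Position 4 ('c'): window [1,4] length 4 -- new best
  Position 5 ('a'): repeat (last at 3), move window start to 4
  Position 5 ('a'): window [4,5] length 2
  Position 6 ('f'): window [4,6] length 3
  Position 7 ('b'): window [4,7] length 4
  Position 8 ('h'): window [4,8] length 5 -- new best
  Position 9 ('e'): window [4,9] length 6 -- new best
  Position 10 ('a'): repeat (last at 5), move window start to 6
  Position 10 ('a'): window [6,10] length 5
Longest substring with no repeats: "cafbhe" with length 6

6


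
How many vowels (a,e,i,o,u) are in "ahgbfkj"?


Input: ahgbfkj
Checking each character:
  'a' at position 0: vowel (running total: 1)
  'h' at position 1: consonant
  'g' at position 2: consonant
  'b' at position 3: consonant
  'f' at position 4: consonant
  'k' at position 5: consonant
  'j' at position 6: consonant
Total vowels: 1

1


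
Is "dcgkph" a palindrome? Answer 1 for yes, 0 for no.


Input: dcgkph
Reversed: hpkgcd
  Compare pos 0 ('d') with pos 5 ('h'): MISMATCH
  Compare pos 1 ('c') with pos 4 ('p'): MISMATCH
  Compare pos 2 ('g') with pos 3 ('k'): MISMATCH
Result: not a palindrome

0


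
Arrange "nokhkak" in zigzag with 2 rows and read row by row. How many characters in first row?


Zigzag "nokhkak" into 2 rows:
Placing characters:
  'n' => row 0
  'o' => row 1
  'k' => row 0
  'h' => row 1
  'k' => row 0
  'a' => row 1
  'k' => row 0
Rows:
  Row 0: "nkkk"
  Row 1: "oha"
First row length: 4

4


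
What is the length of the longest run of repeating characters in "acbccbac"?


Input: "acbccbac"
Scanning for longest run:
  Position 1 ('c'): new char, reset run to 1
  Position 2 ('b'): new char, reset run to 1
  Position 3 ('c'): new char, reset run to 1
  Position 4 ('c'): continues run of 'c', length=2
  Position 5 ('b'): new char, reset run to 1
  Position 6 ('a'): new char, reset run to 1
  Position 7 ('c'): new char, reset run to 1
Longest run: 'c' with length 2

2


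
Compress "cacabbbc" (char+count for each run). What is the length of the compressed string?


Input: cacabbbc
Runs:
  'c' x 1 => "c1"
  'a' x 1 => "a1"
  'c' x 1 => "c1"
  'a' x 1 => "a1"
  'b' x 3 => "b3"
  'c' x 1 => "c1"
Compressed: "c1a1c1a1b3c1"
Compressed length: 12

12


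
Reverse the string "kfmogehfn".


Input: kfmogehfn
Reading characters right to left:
  Position 8: 'n'
  Position 7: 'f'
  Position 6: 'h'
  Position 5: 'e'
  Position 4: 'g'
  Position 3: 'o'
  Position 2: 'm'
  Position 1: 'f'
  Position 0: 'k'
Reversed: nfhegomfk

nfhegomfk


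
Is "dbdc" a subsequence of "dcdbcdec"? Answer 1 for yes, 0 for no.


Check if "dbdc" is a subsequence of "dcdbcdec"
Greedy scan:
  Position 0 ('d'): matches sub[0] = 'd'
  Position 1 ('c'): no match needed
  Position 2 ('d'): no match needed
  Position 3 ('b'): matches sub[1] = 'b'
  Position 4 ('c'): no match needed
  Position 5 ('d'): matches sub[2] = 'd'
  Position 6 ('e'): no match needed
  Position 7 ('c'): matches sub[3] = 'c'
All 4 characters matched => is a subsequence

1


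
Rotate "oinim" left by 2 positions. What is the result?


Input: "oinim", rotate left by 2
First 2 characters: "oi"
Remaining characters: "nim"
Concatenate remaining + first: "nim" + "oi" = "nimoi"

nimoi


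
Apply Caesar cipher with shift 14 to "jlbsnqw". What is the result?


Caesar cipher: shift "jlbsnqw" by 14
  'j' (pos 9) + 14 = pos 23 = 'x'
  'l' (pos 11) + 14 = pos 25 = 'z'
  'b' (pos 1) + 14 = pos 15 = 'p'
  's' (pos 18) + 14 = pos 6 = 'g'
  'n' (pos 13) + 14 = pos 1 = 'b'
  'q' (pos 16) + 14 = pos 4 = 'e'
  'w' (pos 22) + 14 = pos 10 = 'k'
Result: xzpgbek

xzpgbek


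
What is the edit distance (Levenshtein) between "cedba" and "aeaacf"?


Computing edit distance: "cedba" -> "aeaacf"
DP table:
           a    e    a    a    c    f
      0    1    2    3    4    5    6
  c   1    1    2    3    4    4    5
  e   2    2    1    2    3    4    5
  d   3    3    2    2    3    4    5
  b   4    4    3    3    3    4    5
  a   5    4    4    3    3    4    5
Edit distance = dp[5][6] = 5

5


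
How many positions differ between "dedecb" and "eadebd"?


Comparing "dedecb" and "eadebd" position by position:
  Position 0: 'd' vs 'e' => DIFFER
  Position 1: 'e' vs 'a' => DIFFER
  Position 2: 'd' vs 'd' => same
  Position 3: 'e' vs 'e' => same
  Position 4: 'c' vs 'b' => DIFFER
  Position 5: 'b' vs 'd' => DIFFER
Positions that differ: 4

4


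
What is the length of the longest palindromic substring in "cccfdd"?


Input: "cccfdd"
Checking substrings for palindromes:
  [0:3] "ccc" (len 3) => palindrome
  [0:2] "cc" (len 2) => palindrome
  [1:3] "cc" (len 2) => palindrome
  [4:6] "dd" (len 2) => palindrome
Longest palindromic substring: "ccc" with length 3

3


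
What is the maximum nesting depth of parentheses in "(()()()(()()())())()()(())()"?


Input: "(()()()(()()())())()()(())()"
Tracking depth:
  Position 0 '(': depth becomes 1
  Position 1 '(': depth becomes 2
  Position 2 ')': depth becomes 1
  Position 3 '(': depth becomes 2
  Position 4 ')': depth becomes 1
  Position 5 '(': depth becomes 2
  Position 6 ')': depth becomes 1
  Position 7 '(': depth becomes 2
  Position 8 '(': depth becomes 3
  Position 9 ')': depth becomes 2
  Position 10 '(': depth becomes 3
  Position 11 ')': depth becomes 2
  Position 12 '(': depth becomes 3
  Position 13 ')': depth becomes 2
  Position 14 ')': depth becomes 1
  Position 15 '(': depth becomes 2
  Position 16 ')': depth becomes 1
  Position 17 ')': depth becomes 0
  Position 18 '(': depth becomes 1
  Position 19 ')': depth becomes 0
  Position 20 '(': depth becomes 1
  Position 21 ')': depth becomes 0
  Position 22 '(': depth becomes 1
  Position 23 '(': depth becomes 2
  Position 24 ')': depth becomes 1
  Position 25 ')': depth becomes 0
  Position 26 '(': depth becomes 1
  Position 27 ')': depth becomes 0
Maximum depth reached: 3

3


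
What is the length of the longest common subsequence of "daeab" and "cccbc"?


LCS of "daeab" and "cccbc"
DP table:
           c    c    c    b    c
      0    0    0    0    0    0
  d   0    0    0    0    0    0
  a   0    0    0    0    0    0
  e   0    0    0    0    0    0
  a   0    0    0    0    0    0
  b   0    0    0    0    1    1
LCS length = dp[5][5] = 1

1


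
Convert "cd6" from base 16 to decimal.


Input: "cd6" in base 16
Positional expansion:
  Digit 'c' (value 12) x 16^2 = 3072
  Digit 'd' (value 13) x 16^1 = 208
  Digit '6' (value 6) x 16^0 = 6
Sum = 3286

3286


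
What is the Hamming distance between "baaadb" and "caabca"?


Comparing "baaadb" and "caabca" position by position:
  Position 0: 'b' vs 'c' => differ
  Position 1: 'a' vs 'a' => same
  Position 2: 'a' vs 'a' => same
  Position 3: 'a' vs 'b' => differ
  Position 4: 'd' vs 'c' => differ
  Position 5: 'b' vs 'a' => differ
Total differences (Hamming distance): 4

4


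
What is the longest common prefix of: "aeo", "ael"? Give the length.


Words: aeo, ael
  Position 0: all 'a' => match
  Position 1: all 'e' => match
  Position 2: ('o', 'l') => mismatch, stop
LCP = "ae" (length 2)

2


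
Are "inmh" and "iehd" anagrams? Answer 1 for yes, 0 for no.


Strings: "inmh", "iehd"
Sorted first:  himn
Sorted second: dehi
Differ at position 0: 'h' vs 'd' => not anagrams

0


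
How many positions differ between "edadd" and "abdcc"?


Comparing "edadd" and "abdcc" position by position:
  Position 0: 'e' vs 'a' => DIFFER
  Position 1: 'd' vs 'b' => DIFFER
  Position 2: 'a' vs 'd' => DIFFER
  Position 3: 'd' vs 'c' => DIFFER
  Position 4: 'd' vs 'c' => DIFFER
Positions that differ: 5

5


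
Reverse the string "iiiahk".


Input: iiiahk
Reading characters right to left:
  Position 5: 'k'
  Position 4: 'h'
  Position 3: 'a'
  Position 2: 'i'
  Position 1: 'i'
  Position 0: 'i'
Reversed: khaiii

khaiii


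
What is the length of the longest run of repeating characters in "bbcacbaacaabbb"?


Input: "bbcacbaacaabbb"
Scanning for longest run:
  Position 1 ('b'): continues run of 'b', length=2
  Position 2 ('c'): new char, reset run to 1
  Position 3 ('a'): new char, reset run to 1
  Position 4 ('c'): new char, reset run to 1
  Position 5 ('b'): new char, reset run to 1
  Position 6 ('a'): new char, reset run to 1
  Position 7 ('a'): continues run of 'a', length=2
  Position 8 ('c'): new char, reset run to 1
  Position 9 ('a'): new char, reset run to 1
  Position 10 ('a'): continues run of 'a', length=2
  Position 11 ('b'): new char, reset run to 1
  Position 12 ('b'): continues run of 'b', length=2
  Position 13 ('b'): continues run of 'b', length=3
Longest run: 'b' with length 3

3


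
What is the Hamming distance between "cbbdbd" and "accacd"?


Comparing "cbbdbd" and "accacd" position by position:
  Position 0: 'c' vs 'a' => differ
  Position 1: 'b' vs 'c' => differ
  Position 2: 'b' vs 'c' => differ
  Position 3: 'd' vs 'a' => differ
  Position 4: 'b' vs 'c' => differ
  Position 5: 'd' vs 'd' => same
Total differences (Hamming distance): 5

5


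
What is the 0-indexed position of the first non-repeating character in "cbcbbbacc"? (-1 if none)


Input: cbcbbbacc
Character frequencies:
  'a': 1
  'b': 4
  'c': 4
Scanning left to right for freq == 1:
  Position 0 ('c'): freq=4, skip
  Position 1 ('b'): freq=4, skip
  Position 2 ('c'): freq=4, skip
  Position 3 ('b'): freq=4, skip
  Position 4 ('b'): freq=4, skip
  Position 5 ('b'): freq=4, skip
  Position 6 ('a'): unique! => answer = 6

6


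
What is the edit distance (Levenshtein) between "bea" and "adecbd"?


Computing edit distance: "bea" -> "adecbd"
DP table:
           a    d    e    c    b    d
      0    1    2    3    4    5    6
  b   1    1    2    3    4    4    5
  e   2    2    2    2    3    4    5
  a   3    2    3    3    3    4    5
Edit distance = dp[3][6] = 5

5


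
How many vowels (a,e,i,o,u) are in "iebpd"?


Input: iebpd
Checking each character:
  'i' at position 0: vowel (running total: 1)
  'e' at position 1: vowel (running total: 2)
  'b' at position 2: consonant
  'p' at position 3: consonant
  'd' at position 4: consonant
Total vowels: 2

2


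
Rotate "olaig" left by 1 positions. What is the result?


Input: "olaig", rotate left by 1
First 1 characters: "o"
Remaining characters: "laig"
Concatenate remaining + first: "laig" + "o" = "laigo"

laigo


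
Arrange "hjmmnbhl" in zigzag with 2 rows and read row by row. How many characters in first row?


Zigzag "hjmmnbhl" into 2 rows:
Placing characters:
  'h' => row 0
  'j' => row 1
  'm' => row 0
  'm' => row 1
  'n' => row 0
  'b' => row 1
  'h' => row 0
  'l' => row 1
Rows:
  Row 0: "hmnh"
  Row 1: "jmbl"
First row length: 4

4


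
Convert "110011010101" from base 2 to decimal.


Input: "110011010101" in base 2
Positional expansion:
  Digit '1' (value 1) x 2^11 = 2048
  Digit '1' (value 1) x 2^10 = 1024
  Digit '0' (value 0) x 2^9 = 0
  Digit '0' (value 0) x 2^8 = 0
  Digit '1' (value 1) x 2^7 = 128
  Digit '1' (value 1) x 2^6 = 64
  Digit '0' (value 0) x 2^5 = 0
  Digit '1' (value 1) x 2^4 = 16
  Digit '0' (value 0) x 2^3 = 0
  Digit '1' (value 1) x 2^2 = 4
  Digit '0' (value 0) x 2^1 = 0
  Digit '1' (value 1) x 2^0 = 1
Sum = 3285

3285


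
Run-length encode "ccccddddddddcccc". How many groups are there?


Input: ccccddddddddcccc
Scanning for consecutive runs:
  Group 1: 'c' x 4 (positions 0-3)
  Group 2: 'd' x 8 (positions 4-11)
  Group 3: 'c' x 4 (positions 12-15)
Total groups: 3

3


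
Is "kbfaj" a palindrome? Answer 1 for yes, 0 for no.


Input: kbfaj
Reversed: jafbk
  Compare pos 0 ('k') with pos 4 ('j'): MISMATCH
  Compare pos 1 ('b') with pos 3 ('a'): MISMATCH
Result: not a palindrome

0


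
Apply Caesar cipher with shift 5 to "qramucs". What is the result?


Caesar cipher: shift "qramucs" by 5
  'q' (pos 16) + 5 = pos 21 = 'v'
  'r' (pos 17) + 5 = pos 22 = 'w'
  'a' (pos 0) + 5 = pos 5 = 'f'
  'm' (pos 12) + 5 = pos 17 = 'r'
  'u' (pos 20) + 5 = pos 25 = 'z'
  'c' (pos 2) + 5 = pos 7 = 'h'
  's' (pos 18) + 5 = pos 23 = 'x'
Result: vwfrzhx

vwfrzhx


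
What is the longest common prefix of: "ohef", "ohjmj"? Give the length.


Words: ohef, ohjmj
  Position 0: all 'o' => match
  Position 1: all 'h' => match
  Position 2: ('e', 'j') => mismatch, stop
LCP = "oh" (length 2)

2


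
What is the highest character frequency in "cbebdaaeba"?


Input: cbebdaaeba
Character counts:
  'a': 3
  'b': 3
  'c': 1
  'd': 1
  'e': 2
Maximum frequency: 3

3


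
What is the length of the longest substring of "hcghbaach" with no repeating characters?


Input: "hcghbaach"
Sliding window (track last position of each char):
  Position 0 ('h'): window [0,0] length 1 -- new best
  Position 1 ('c'): window [0,1] length 2 -- new best
  Position 2 ('g'): window [0,2] length 3 -- new best
  Position 3 ('h'): repeat (last at 0), move window start to 1
  Position 3 ('h'): window [1,3] length 3
  Position 4 ('b'): window [1,4] length 4 -- new best
  Position 5 ('a'): window [1,5] length 5 -- new best
  Position 6 ('a'): repeat (last at 5), move window start to 6
  Position 6 ('a'): window [6,6] length 1
  Position 7 ('c'): window [6,7] length 2
  Position 8 ('h'): window [6,8] length 3
Longest substring with no repeats: "cghba" with length 5

5


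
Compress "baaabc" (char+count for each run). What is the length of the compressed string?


Input: baaabc
Runs:
  'b' x 1 => "b1"
  'a' x 3 => "a3"
  'b' x 1 => "b1"
  'c' x 1 => "c1"
Compressed: "b1a3b1c1"
Compressed length: 8

8


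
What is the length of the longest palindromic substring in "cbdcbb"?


Input: "cbdcbb"
Checking substrings for palindromes:
  [4:6] "bb" (len 2) => palindrome
Longest palindromic substring: "bb" with length 2

2


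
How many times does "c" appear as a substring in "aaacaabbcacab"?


Searching for "c" in "aaacaabbcacab"
Scanning each position:
  Position 0: "a" => no
  Position 1: "a" => no
  Position 2: "a" => no
  Position 3: "c" => MATCH
  Position 4: "a" => no
  Position 5: "a" => no
  Position 6: "b" => no
  Position 7: "b" => no
  Position 8: "c" => MATCH
  Position 9: "a" => no
  Position 10: "c" => MATCH
  Position 11: "a" => no
  Position 12: "b" => no
Total occurrences: 3

3


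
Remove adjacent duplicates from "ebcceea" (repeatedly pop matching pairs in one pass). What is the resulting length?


Input: ebcceea
Stack-based adjacent duplicate removal:
  Read 'e': push. Stack: e
  Read 'b': push. Stack: eb
  Read 'c': push. Stack: ebc
  Read 'c': matches stack top 'c' => pop. Stack: eb
  Read 'e': push. Stack: ebe
  Read 'e': matches stack top 'e' => pop. Stack: eb
  Read 'a': push. Stack: eba
Final stack: "eba" (length 3)

3


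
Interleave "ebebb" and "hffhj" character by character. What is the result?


Interleaving "ebebb" and "hffhj":
  Position 0: 'e' from first, 'h' from second => "eh"
  Position 1: 'b' from first, 'f' from second => "bf"
  Position 2: 'e' from first, 'f' from second => "ef"
  Position 3: 'b' from first, 'h' from second => "bh"
  Position 4: 'b' from first, 'j' from second => "bj"
Result: ehbfefbhbj

ehbfefbhbj


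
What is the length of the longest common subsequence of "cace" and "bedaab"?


LCS of "cace" and "bedaab"
DP table:
           b    e    d    a    a    b
      0    0    0    0    0    0    0
  c   0    0    0    0    0    0    0
  a   0    0    0    0    1    1    1
  c   0    0    0    0    1    1    1
  e   0    0    1    1    1    1    1
LCS length = dp[4][6] = 1

1


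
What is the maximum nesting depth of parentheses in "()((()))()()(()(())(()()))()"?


Input: "()((()))()()(()(())(()()))()"
Tracking depth:
  Position 0 '(': depth becomes 1
  Position 1 ')': depth becomes 0
  Position 2 '(': depth becomes 1
  Position 3 '(': depth becomes 2
  Position 4 '(': depth becomes 3
  Position 5 ')': depth becomes 2
  Position 6 ')': depth becomes 1
  Position 7 ')': depth becomes 0
  Position 8 '(': depth becomes 1
  Position 9 ')': depth becomes 0
  Position 10 '(': depth becomes 1
  Position 11 ')': depth becomes 0
  Position 12 '(': depth becomes 1
  Position 13 '(': depth becomes 2
  Position 14 ')': depth becomes 1
  Position 15 '(': depth becomes 2
  Position 16 '(': depth becomes 3
  Position 17 ')': depth becomes 2
  Position 18 ')': depth becomes 1
  Position 19 '(': depth becomes 2
  Position 20 '(': depth becomes 3
  Position 21 ')': depth becomes 2
  Position 22 '(': depth becomes 3
  Position 23 ')': depth becomes 2
  Position 24 ')': depth becomes 1
  Position 25 ')': depth becomes 0
  Position 26 '(': depth becomes 1
  Position 27 ')': depth becomes 0
Maximum depth reached: 3

3


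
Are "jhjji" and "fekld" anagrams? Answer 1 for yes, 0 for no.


Strings: "jhjji", "fekld"
Sorted first:  hijjj
Sorted second: defkl
Differ at position 0: 'h' vs 'd' => not anagrams

0


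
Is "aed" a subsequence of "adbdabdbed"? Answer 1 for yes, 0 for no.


Check if "aed" is a subsequence of "adbdabdbed"
Greedy scan:
  Position 0 ('a'): matches sub[0] = 'a'
  Position 1 ('d'): no match needed
  Position 2 ('b'): no match needed
  Position 3 ('d'): no match needed
  Position 4 ('a'): no match needed
  Position 5 ('b'): no match needed
  Position 6 ('d'): no match needed
  Position 7 ('b'): no match needed
  Position 8 ('e'): matches sub[1] = 'e'
  Position 9 ('d'): matches sub[2] = 'd'
All 3 characters matched => is a subsequence

1


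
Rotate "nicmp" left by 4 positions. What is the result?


Input: "nicmp", rotate left by 4
First 4 characters: "nicm"
Remaining characters: "p"
Concatenate remaining + first: "p" + "nicm" = "pnicm"

pnicm


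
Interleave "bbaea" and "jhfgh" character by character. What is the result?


Interleaving "bbaea" and "jhfgh":
  Position 0: 'b' from first, 'j' from second => "bj"
  Position 1: 'b' from first, 'h' from second => "bh"
  Position 2: 'a' from first, 'f' from second => "af"
  Position 3: 'e' from first, 'g' from second => "eg"
  Position 4: 'a' from first, 'h' from second => "ah"
Result: bjbhafegah

bjbhafegah


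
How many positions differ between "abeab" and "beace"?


Comparing "abeab" and "beace" position by position:
  Position 0: 'a' vs 'b' => DIFFER
  Position 1: 'b' vs 'e' => DIFFER
  Position 2: 'e' vs 'a' => DIFFER
  Position 3: 'a' vs 'c' => DIFFER
  Position 4: 'b' vs 'e' => DIFFER
Positions that differ: 5

5


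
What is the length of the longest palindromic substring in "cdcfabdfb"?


Input: "cdcfabdfb"
Checking substrings for palindromes:
  [0:3] "cdc" (len 3) => palindrome
Longest palindromic substring: "cdc" with length 3

3


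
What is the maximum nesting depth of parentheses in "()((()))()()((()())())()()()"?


Input: "()((()))()()((()())())()()()"
Tracking depth:
  Position 0 '(': depth becomes 1
  Position 1 ')': depth becomes 0
  Position 2 '(': depth becomes 1
  Position 3 '(': depth becomes 2
  Position 4 '(': depth becomes 3
  Position 5 ')': depth becomes 2
  Position 6 ')': depth becomes 1
  Position 7 ')': depth becomes 0
  Position 8 '(': depth becomes 1
  Position 9 ')': depth becomes 0
  Position 10 '(': depth becomes 1
  Position 11 ')': depth becomes 0
  Position 12 '(': depth becomes 1
  Position 13 '(': depth becomes 2
  Position 14 '(': depth becomes 3
  Position 15 ')': depth becomes 2
  Position 16 '(': depth becomes 3
  Position 17 ')': depth becomes 2
  Position 18 ')': depth becomes 1
  Position 19 '(': depth becomes 2
  Position 20 ')': depth becomes 1
  Position 21 ')': depth becomes 0
  Position 22 '(': depth becomes 1
  Position 23 ')': depth becomes 0
  Position 24 '(': depth becomes 1
  Position 25 ')': depth becomes 0
  Position 26 '(': depth becomes 1
  Position 27 ')': depth becomes 0
Maximum depth reached: 3

3


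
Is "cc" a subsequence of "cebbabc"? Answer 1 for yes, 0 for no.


Check if "cc" is a subsequence of "cebbabc"
Greedy scan:
  Position 0 ('c'): matches sub[0] = 'c'
  Position 1 ('e'): no match needed
  Position 2 ('b'): no match needed
  Position 3 ('b'): no match needed
  Position 4 ('a'): no match needed
  Position 5 ('b'): no match needed
  Position 6 ('c'): matches sub[1] = 'c'
All 2 characters matched => is a subsequence

1


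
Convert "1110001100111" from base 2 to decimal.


Input: "1110001100111" in base 2
Positional expansion:
  Digit '1' (value 1) x 2^12 = 4096
  Digit '1' (value 1) x 2^11 = 2048
  Digit '1' (value 1) x 2^10 = 1024
  Digit '0' (value 0) x 2^9 = 0
  Digit '0' (value 0) x 2^8 = 0
  Digit '0' (value 0) x 2^7 = 0
  Digit '1' (value 1) x 2^6 = 64
  Digit '1' (value 1) x 2^5 = 32
  Digit '0' (value 0) x 2^4 = 0
  Digit '0' (value 0) x 2^3 = 0
  Digit '1' (value 1) x 2^2 = 4
  Digit '1' (value 1) x 2^1 = 2
  Digit '1' (value 1) x 2^0 = 1
Sum = 7271

7271


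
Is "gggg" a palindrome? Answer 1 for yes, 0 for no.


Input: gggg
Reversed: gggg
  Compare pos 0 ('g') with pos 3 ('g'): match
  Compare pos 1 ('g') with pos 2 ('g'): match
Result: palindrome

1
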